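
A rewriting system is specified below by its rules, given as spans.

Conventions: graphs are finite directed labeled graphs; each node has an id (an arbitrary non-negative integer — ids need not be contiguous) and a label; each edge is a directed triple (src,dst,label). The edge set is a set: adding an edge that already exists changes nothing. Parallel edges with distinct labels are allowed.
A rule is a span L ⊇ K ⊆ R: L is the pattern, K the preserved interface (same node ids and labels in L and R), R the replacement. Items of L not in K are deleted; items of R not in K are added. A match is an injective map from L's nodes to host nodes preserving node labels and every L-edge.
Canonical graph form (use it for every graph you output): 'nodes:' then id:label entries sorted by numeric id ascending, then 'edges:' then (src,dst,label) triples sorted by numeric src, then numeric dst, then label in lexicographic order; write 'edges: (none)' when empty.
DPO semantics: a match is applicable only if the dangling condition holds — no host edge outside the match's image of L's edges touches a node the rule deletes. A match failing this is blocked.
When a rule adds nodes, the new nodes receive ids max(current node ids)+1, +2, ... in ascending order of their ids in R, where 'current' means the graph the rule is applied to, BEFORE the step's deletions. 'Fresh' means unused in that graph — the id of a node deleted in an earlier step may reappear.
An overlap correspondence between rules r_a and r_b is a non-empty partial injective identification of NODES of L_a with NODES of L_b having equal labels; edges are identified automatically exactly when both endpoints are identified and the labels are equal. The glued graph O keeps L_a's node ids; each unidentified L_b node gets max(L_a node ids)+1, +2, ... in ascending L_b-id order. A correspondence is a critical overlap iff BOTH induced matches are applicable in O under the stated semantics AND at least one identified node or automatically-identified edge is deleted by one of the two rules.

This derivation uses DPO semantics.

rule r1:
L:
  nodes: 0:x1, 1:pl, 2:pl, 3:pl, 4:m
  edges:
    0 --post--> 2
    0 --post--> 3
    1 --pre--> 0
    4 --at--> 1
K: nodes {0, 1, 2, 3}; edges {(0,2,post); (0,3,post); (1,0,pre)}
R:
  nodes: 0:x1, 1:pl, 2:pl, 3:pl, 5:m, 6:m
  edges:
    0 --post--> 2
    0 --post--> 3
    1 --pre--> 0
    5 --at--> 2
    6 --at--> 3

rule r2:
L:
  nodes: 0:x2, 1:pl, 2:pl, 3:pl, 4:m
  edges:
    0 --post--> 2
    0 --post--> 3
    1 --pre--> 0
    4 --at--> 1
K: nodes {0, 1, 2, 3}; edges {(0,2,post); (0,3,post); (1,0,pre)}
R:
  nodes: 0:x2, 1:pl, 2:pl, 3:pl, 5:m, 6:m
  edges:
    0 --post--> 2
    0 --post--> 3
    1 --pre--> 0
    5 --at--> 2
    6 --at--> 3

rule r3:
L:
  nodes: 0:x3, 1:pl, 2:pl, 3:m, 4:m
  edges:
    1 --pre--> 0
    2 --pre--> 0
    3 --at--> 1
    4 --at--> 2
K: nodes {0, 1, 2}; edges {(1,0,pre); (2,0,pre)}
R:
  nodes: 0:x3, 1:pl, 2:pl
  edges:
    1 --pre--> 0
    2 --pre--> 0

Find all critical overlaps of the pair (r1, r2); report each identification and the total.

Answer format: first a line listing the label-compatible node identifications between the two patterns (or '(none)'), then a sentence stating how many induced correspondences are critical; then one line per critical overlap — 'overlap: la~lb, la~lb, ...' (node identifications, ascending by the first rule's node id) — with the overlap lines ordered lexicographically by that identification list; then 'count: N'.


label-compatible node identifications between L(r1) and L(r2): 1~1, 1~2, 1~3, 2~1, 2~2, 2~3, 3~1, 3~2, 3~3, 4~4
7 of the induced correspondences are critical overlaps of r1 and r2.
overlap: 1~1, 2~2, 3~3, 4~4
overlap: 1~1, 2~2, 4~4
overlap: 1~1, 2~3, 3~2, 4~4
overlap: 1~1, 2~3, 4~4
overlap: 1~1, 3~2, 4~4
overlap: 1~1, 3~3, 4~4
overlap: 1~1, 4~4
count: 7


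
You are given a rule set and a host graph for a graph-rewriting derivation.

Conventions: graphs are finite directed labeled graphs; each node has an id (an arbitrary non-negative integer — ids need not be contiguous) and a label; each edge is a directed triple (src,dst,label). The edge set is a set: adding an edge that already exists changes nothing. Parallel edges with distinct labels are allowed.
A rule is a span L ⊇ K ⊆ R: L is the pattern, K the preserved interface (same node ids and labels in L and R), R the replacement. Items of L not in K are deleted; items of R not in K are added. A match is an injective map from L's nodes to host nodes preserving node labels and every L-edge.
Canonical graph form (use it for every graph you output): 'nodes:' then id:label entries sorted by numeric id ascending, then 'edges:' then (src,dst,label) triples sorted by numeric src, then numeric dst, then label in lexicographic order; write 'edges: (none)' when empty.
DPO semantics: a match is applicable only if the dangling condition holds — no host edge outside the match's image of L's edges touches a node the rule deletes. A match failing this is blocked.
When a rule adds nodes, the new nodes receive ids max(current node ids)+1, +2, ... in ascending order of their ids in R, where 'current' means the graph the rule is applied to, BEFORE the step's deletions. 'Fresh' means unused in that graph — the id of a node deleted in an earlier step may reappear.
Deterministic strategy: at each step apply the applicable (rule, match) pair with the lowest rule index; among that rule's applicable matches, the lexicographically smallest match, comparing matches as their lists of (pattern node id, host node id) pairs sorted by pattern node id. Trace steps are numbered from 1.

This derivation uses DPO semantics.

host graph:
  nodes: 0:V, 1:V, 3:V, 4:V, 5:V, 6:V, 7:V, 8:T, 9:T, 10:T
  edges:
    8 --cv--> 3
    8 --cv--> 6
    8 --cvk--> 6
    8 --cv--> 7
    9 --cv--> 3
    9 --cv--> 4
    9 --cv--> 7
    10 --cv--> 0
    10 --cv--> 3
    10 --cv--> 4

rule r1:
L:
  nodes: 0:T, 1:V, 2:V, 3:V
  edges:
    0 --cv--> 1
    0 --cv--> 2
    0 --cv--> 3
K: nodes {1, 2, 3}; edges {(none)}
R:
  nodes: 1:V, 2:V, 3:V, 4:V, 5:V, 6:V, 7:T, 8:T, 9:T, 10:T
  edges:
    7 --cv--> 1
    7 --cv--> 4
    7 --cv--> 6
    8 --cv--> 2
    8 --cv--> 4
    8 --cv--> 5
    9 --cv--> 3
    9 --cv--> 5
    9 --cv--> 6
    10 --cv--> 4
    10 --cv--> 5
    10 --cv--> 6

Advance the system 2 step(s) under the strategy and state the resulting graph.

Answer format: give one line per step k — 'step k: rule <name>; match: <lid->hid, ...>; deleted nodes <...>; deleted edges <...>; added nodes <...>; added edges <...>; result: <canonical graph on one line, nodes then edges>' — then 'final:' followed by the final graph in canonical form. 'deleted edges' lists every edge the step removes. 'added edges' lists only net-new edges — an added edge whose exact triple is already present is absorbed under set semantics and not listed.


step 1: rule r1; match: 0->9, 1->3, 2->4, 3->7; deleted nodes 9; deleted edges (9,3,cv); (9,4,cv); (9,7,cv); added nodes 11, 12, 13, 14, 15, 16, 17; added edges (14,3,cv); (14,11,cv); (14,13,cv); (15,4,cv); (15,11,cv); (15,12,cv); (16,7,cv); (16,12,cv); (16,13,cv); (17,11,cv); (17,12,cv); (17,13,cv); result: nodes: 0:V, 1:V, 3:V, 4:V, 5:V, 6:V, 7:V, 8:T, 10:T, 11:V, 12:V, 13:V, 14:T, 15:T, 16:T, 17:T edges: (8,3,cv); (8,6,cv); (8,6,cvk); (8,7,cv); (10,0,cv); (10,3,cv); (10,4,cv); (14,3,cv); (14,11,cv); (14,13,cv); (15,4,cv); (15,11,cv); (15,12,cv); (16,7,cv); (16,12,cv); (16,13,cv); (17,11,cv); (17,12,cv); (17,13,cv)
step 2: rule r1; match: 0->10, 1->0, 2->3, 3->4; deleted nodes 10; deleted edges (10,0,cv); (10,3,cv); (10,4,cv); added nodes 18, 19, 20, 21, 22, 23, 24; added edges (21,0,cv); (21,18,cv); (21,20,cv); (22,3,cv); (22,18,cv); (22,19,cv); (23,4,cv); (23,19,cv); (23,20,cv); (24,18,cv); (24,19,cv); (24,20,cv); result: nodes: 0:V, 1:V, 3:V, 4:V, 5:V, 6:V, 7:V, 8:T, 11:V, 12:V, 13:V, 14:T, 15:T, 16:T, 17:T, 18:V, 19:V, 20:V, 21:T, 22:T, 23:T, 24:T edges: (8,3,cv); (8,6,cv); (8,6,cvk); (8,7,cv); (14,3,cv); (14,11,cv); (14,13,cv); (15,4,cv); (15,11,cv); (15,12,cv); (16,7,cv); (16,12,cv); (16,13,cv); (17,11,cv); (17,12,cv); (17,13,cv); (21,0,cv); (21,18,cv); (21,20,cv); (22,3,cv); (22,18,cv); (22,19,cv); (23,4,cv); (23,19,cv); (23,20,cv); (24,18,cv); (24,19,cv); (24,20,cv)
final:
nodes: 0:V, 1:V, 3:V, 4:V, 5:V, 6:V, 7:V, 8:T, 11:V, 12:V, 13:V, 14:T, 15:T, 16:T, 17:T, 18:V, 19:V, 20:V, 21:T, 22:T, 23:T, 24:T
edges: (8,3,cv); (8,6,cv); (8,6,cvk); (8,7,cv); (14,3,cv); (14,11,cv); (14,13,cv); (15,4,cv); (15,11,cv); (15,12,cv); (16,7,cv); (16,12,cv); (16,13,cv); (17,11,cv); (17,12,cv); (17,13,cv); (21,0,cv); (21,18,cv); (21,20,cv); (22,3,cv); (22,18,cv); (22,19,cv); (23,4,cv); (23,19,cv); (23,20,cv); (24,18,cv); (24,19,cv); (24,20,cv)


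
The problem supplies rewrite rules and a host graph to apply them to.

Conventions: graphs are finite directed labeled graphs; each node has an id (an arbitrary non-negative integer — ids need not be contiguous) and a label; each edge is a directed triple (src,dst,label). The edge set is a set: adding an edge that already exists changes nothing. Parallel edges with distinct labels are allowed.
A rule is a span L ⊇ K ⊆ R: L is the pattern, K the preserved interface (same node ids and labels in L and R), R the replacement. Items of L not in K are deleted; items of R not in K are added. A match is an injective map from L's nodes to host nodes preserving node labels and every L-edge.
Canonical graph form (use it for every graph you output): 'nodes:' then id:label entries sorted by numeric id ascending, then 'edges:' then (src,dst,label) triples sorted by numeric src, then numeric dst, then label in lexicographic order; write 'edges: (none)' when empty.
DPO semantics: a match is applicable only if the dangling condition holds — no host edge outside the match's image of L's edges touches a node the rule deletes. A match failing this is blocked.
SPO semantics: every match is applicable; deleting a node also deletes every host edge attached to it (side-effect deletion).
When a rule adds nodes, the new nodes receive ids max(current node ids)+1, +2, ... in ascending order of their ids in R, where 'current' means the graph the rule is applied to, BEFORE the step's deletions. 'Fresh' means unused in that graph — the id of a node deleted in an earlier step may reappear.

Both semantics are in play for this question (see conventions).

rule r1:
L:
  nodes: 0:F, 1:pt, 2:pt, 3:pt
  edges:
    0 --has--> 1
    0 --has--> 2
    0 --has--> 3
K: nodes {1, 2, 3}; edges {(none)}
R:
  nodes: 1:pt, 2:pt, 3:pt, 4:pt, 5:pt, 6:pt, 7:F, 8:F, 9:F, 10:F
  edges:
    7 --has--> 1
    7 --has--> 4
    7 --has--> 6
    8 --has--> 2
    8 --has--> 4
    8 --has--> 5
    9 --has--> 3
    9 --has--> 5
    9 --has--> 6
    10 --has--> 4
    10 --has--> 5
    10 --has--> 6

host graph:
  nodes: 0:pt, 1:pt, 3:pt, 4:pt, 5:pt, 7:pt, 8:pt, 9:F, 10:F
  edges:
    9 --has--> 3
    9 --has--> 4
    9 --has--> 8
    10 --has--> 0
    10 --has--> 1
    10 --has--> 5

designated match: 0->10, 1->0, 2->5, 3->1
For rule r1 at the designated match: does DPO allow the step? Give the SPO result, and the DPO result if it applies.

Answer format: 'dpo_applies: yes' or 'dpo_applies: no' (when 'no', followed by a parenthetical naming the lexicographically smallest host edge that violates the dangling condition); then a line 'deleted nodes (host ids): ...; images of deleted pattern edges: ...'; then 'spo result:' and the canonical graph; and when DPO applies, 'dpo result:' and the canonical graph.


dpo_applies: yes
deleted nodes (host ids): 10; images of deleted pattern edges: (10,0,has); (10,1,has); (10,5,has)
spo result:
nodes: 0:pt, 1:pt, 3:pt, 4:pt, 5:pt, 7:pt, 8:pt, 9:F, 11:pt, 12:pt, 13:pt, 14:F, 15:F, 16:F, 17:F
edges: (9,3,has); (9,4,has); (9,8,has); (14,0,has); (14,11,has); (14,13,has); (15,5,has); (15,11,has); (15,12,has); (16,1,has); (16,12,has); (16,13,has); (17,11,has); (17,12,has); (17,13,has)
dpo result:
nodes: 0:pt, 1:pt, 3:pt, 4:pt, 5:pt, 7:pt, 8:pt, 9:F, 11:pt, 12:pt, 13:pt, 14:F, 15:F, 16:F, 17:F
edges: (9,3,has); (9,4,has); (9,8,has); (14,0,has); (14,11,has); (14,13,has); (15,5,has); (15,11,has); (15,12,has); (16,1,has); (16,12,has); (16,13,has); (17,11,has); (17,12,has); (17,13,has)


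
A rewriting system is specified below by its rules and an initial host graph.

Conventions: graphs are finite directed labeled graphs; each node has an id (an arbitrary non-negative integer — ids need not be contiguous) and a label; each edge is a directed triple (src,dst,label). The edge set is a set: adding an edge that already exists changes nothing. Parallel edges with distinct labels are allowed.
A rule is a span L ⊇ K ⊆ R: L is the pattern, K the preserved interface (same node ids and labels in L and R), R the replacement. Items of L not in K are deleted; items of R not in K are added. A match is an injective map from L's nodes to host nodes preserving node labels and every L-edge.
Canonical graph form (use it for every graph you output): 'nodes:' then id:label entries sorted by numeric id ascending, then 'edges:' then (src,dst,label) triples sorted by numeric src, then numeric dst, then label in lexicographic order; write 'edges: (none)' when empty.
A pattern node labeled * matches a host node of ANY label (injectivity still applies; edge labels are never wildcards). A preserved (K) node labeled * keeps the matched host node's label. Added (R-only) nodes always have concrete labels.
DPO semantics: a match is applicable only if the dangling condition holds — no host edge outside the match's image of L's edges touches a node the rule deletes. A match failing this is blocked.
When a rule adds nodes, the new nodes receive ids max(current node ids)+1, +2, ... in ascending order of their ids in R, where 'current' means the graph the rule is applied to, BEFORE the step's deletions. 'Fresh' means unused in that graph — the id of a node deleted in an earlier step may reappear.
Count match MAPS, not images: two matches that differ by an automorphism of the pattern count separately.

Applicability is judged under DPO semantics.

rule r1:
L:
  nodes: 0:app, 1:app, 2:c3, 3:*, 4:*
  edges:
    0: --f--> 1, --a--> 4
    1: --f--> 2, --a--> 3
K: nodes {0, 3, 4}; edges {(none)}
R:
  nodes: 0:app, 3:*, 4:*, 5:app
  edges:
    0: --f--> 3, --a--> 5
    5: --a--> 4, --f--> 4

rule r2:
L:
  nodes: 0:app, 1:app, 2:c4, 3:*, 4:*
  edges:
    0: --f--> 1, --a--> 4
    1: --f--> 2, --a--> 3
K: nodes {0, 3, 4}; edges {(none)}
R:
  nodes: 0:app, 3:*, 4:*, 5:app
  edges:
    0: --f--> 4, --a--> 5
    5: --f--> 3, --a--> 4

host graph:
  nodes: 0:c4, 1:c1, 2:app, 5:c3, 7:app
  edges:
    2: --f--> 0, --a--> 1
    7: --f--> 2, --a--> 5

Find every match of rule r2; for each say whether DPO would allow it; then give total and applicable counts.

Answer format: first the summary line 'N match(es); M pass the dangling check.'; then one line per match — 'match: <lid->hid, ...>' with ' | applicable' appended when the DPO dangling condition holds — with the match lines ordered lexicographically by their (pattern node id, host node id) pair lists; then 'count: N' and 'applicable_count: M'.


1 match(es); 1 pass the dangling check.
match: 0->7, 1->2, 2->0, 3->1, 4->5 | applicable
count: 1
applicable_count: 1


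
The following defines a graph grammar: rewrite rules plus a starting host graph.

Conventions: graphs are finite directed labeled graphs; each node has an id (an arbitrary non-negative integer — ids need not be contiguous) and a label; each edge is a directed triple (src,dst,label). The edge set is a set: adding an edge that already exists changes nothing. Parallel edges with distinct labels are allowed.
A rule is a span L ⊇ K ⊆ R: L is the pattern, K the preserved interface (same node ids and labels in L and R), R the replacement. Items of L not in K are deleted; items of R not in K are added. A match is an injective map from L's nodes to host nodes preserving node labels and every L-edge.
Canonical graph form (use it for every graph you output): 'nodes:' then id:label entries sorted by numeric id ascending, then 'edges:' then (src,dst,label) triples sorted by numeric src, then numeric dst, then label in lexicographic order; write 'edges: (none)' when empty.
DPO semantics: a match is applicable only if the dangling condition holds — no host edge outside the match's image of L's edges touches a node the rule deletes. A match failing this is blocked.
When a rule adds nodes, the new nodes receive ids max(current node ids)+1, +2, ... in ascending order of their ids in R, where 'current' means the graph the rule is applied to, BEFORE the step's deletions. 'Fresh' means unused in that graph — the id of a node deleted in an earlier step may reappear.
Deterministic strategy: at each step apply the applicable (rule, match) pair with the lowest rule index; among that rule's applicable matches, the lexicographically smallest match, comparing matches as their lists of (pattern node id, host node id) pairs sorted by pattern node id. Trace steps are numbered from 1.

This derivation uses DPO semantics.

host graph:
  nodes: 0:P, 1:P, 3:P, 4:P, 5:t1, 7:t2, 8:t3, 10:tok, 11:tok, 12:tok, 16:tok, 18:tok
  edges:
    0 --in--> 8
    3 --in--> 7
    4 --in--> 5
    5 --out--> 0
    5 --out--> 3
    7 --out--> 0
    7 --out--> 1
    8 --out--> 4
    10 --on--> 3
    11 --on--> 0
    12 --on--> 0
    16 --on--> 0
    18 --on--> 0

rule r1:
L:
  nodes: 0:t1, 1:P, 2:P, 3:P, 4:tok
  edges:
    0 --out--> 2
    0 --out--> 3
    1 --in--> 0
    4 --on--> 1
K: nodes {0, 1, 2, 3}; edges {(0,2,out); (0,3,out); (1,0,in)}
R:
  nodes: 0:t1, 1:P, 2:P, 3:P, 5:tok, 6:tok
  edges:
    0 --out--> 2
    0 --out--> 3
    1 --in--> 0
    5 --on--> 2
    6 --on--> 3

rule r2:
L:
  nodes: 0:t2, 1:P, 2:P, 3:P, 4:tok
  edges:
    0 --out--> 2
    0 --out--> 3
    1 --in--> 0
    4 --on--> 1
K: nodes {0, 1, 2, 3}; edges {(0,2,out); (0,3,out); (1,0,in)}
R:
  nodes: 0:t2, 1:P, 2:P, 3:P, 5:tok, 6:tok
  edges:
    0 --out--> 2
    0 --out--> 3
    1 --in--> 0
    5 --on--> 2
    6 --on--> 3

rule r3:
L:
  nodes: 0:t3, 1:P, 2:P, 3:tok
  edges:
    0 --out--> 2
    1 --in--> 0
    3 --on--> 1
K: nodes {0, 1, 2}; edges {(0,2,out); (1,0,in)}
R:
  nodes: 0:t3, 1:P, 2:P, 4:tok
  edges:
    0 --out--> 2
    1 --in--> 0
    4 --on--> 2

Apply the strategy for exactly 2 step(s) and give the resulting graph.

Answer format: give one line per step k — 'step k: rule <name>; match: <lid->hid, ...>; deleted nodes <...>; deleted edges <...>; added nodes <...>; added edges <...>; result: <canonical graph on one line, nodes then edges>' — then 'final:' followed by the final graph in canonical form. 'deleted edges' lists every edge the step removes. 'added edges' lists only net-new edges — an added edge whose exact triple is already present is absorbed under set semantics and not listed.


step 1: rule r2; match: 0->7, 1->3, 2->0, 3->1, 4->10; deleted nodes 10; deleted edges (10,3,on); added nodes 19, 20; added edges (19,0,on); (20,1,on); result: nodes: 0:P, 1:P, 3:P, 4:P, 5:t1, 7:t2, 8:t3, 11:tok, 12:tok, 16:tok, 18:tok, 19:tok, 20:tok edges: (0,8,in); (3,7,in); (4,5,in); (5,0,out); (5,3,out); (7,0,out); (7,1,out); (8,4,out); (11,0,on); (12,0,on); (16,0,on); (18,0,on); (19,0,on); (20,1,on)
step 2: rule r3; match: 0->8, 1->0, 2->4, 3->11; deleted nodes 11; deleted edges (11,0,on); added nodes 21; added edges (21,4,on); result: nodes: 0:P, 1:P, 3:P, 4:P, 5:t1, 7:t2, 8:t3, 12:tok, 16:tok, 18:tok, 19:tok, 20:tok, 21:tok edges: (0,8,in); (3,7,in); (4,5,in); (5,0,out); (5,3,out); (7,0,out); (7,1,out); (8,4,out); (12,0,on); (16,0,on); (18,0,on); (19,0,on); (20,1,on); (21,4,on)
final:
nodes: 0:P, 1:P, 3:P, 4:P, 5:t1, 7:t2, 8:t3, 12:tok, 16:tok, 18:tok, 19:tok, 20:tok, 21:tok
edges: (0,8,in); (3,7,in); (4,5,in); (5,0,out); (5,3,out); (7,0,out); (7,1,out); (8,4,out); (12,0,on); (16,0,on); (18,0,on); (19,0,on); (20,1,on); (21,4,on)


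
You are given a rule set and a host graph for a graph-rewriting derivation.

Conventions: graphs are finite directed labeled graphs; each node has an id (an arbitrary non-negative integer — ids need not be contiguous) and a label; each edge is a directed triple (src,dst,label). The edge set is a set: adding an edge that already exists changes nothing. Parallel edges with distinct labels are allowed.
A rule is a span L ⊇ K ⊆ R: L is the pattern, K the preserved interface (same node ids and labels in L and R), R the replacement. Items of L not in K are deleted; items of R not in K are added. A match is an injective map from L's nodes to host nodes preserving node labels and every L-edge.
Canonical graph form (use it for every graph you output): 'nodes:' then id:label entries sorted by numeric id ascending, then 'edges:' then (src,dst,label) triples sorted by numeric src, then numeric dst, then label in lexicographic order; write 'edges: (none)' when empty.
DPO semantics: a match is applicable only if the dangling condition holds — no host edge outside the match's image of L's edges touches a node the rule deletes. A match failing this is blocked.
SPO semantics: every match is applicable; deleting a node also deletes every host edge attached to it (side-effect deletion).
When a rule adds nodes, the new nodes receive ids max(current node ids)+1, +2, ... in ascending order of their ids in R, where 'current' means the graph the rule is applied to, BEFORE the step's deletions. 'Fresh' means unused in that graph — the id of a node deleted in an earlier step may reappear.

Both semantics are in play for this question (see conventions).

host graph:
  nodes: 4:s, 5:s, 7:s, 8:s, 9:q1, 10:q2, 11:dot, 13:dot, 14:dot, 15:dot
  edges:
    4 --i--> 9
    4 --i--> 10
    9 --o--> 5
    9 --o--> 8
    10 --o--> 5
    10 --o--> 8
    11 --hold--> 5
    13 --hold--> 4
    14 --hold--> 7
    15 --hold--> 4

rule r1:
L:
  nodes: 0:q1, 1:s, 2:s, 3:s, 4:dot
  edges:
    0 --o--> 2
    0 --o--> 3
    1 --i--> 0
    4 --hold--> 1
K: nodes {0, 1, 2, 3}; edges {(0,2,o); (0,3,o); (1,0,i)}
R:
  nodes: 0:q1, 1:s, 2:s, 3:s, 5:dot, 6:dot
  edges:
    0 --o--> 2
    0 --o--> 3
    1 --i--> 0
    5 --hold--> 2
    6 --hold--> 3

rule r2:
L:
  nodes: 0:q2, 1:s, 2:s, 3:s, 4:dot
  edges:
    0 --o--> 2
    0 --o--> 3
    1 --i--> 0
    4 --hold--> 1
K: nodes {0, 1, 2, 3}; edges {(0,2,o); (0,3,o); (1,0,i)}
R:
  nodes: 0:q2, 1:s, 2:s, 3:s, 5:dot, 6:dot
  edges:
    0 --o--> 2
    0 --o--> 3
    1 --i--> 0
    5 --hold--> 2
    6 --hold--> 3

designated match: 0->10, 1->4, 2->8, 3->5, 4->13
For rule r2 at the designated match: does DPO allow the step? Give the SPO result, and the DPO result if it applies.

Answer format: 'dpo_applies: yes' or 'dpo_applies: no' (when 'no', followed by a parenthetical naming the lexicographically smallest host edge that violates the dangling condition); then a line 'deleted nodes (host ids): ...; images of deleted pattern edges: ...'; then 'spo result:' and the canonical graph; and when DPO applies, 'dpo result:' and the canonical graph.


dpo_applies: yes
deleted nodes (host ids): 13; images of deleted pattern edges: (13,4,hold)
spo result:
nodes: 4:s, 5:s, 7:s, 8:s, 9:q1, 10:q2, 11:dot, 14:dot, 15:dot, 16:dot, 17:dot
edges: (4,9,i); (4,10,i); (9,5,o); (9,8,o); (10,5,o); (10,8,o); (11,5,hold); (14,7,hold); (15,4,hold); (16,8,hold); (17,5,hold)
dpo result:
nodes: 4:s, 5:s, 7:s, 8:s, 9:q1, 10:q2, 11:dot, 14:dot, 15:dot, 16:dot, 17:dot
edges: (4,9,i); (4,10,i); (9,5,o); (9,8,o); (10,5,o); (10,8,o); (11,5,hold); (14,7,hold); (15,4,hold); (16,8,hold); (17,5,hold)


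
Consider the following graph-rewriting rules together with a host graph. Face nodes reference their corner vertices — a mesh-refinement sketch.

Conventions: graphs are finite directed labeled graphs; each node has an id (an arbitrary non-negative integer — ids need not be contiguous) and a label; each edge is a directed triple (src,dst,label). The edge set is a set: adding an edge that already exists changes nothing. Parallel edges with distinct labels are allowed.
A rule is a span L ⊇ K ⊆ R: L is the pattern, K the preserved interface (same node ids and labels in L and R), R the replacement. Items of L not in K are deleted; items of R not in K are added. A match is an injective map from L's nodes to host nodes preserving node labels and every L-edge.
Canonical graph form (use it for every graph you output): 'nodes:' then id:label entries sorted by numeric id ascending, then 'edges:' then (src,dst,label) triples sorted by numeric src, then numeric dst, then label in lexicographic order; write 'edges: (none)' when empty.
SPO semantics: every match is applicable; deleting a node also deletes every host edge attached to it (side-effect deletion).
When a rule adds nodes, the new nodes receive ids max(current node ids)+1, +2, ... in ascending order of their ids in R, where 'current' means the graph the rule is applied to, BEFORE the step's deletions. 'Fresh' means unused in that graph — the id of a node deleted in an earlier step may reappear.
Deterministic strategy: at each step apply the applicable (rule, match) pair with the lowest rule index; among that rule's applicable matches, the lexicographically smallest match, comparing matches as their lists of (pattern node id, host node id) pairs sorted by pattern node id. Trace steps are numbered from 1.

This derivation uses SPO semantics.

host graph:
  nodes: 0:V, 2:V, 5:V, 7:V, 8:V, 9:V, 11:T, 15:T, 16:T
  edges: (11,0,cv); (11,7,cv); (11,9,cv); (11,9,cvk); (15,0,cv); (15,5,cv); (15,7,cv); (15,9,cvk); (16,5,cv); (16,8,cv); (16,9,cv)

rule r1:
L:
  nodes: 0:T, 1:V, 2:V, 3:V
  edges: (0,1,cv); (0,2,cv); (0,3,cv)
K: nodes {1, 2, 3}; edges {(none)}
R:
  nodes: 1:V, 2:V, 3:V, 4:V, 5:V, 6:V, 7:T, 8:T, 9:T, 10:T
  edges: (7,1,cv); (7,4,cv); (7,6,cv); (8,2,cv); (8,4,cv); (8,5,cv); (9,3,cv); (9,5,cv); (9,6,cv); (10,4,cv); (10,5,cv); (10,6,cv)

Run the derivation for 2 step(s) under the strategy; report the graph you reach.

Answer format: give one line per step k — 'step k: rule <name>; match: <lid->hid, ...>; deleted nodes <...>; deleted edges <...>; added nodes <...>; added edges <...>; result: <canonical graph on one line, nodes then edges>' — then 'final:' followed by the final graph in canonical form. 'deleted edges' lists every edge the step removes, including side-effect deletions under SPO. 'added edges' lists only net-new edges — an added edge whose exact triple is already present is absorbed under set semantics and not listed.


step 1: rule r1; match: 0->11, 1->0, 2->7, 3->9; deleted nodes 11; deleted edges (11,0,cv); (11,7,cv); (11,9,cv); (11,9,cvk); added nodes 17, 18, 19, 20, 21, 22, 23; added edges (20,0,cv); (20,17,cv); (20,19,cv); (21,7,cv); (21,17,cv); (21,18,cv); (22,9,cv); (22,18,cv); (22,19,cv); (23,17,cv); (23,18,cv); (23,19,cv); result: nodes: 0:V, 2:V, 5:V, 7:V, 8:V, 9:V, 15:T, 16:T, 17:V, 18:V, 19:V, 20:T, 21:T, 22:T, 23:T edges: (15,0,cv); (15,5,cv); (15,7,cv); (15,9,cvk); (16,5,cv); (16,8,cv); (16,9,cv); (20,0,cv); (20,17,cv); (20,19,cv); (21,7,cv); (21,17,cv); (21,18,cv); (22,9,cv); (22,18,cv); (22,19,cv); (23,17,cv); (23,18,cv); (23,19,cv)
step 2: rule r1; match: 0->15, 1->0, 2->5, 3->7; deleted nodes 15; deleted edges (15,0,cv); (15,5,cv); (15,7,cv); (15,9,cvk); added nodes 24, 25, 26, 27, 28, 29, 30; added edges (27,0,cv); (27,24,cv); (27,26,cv); (28,5,cv); (28,24,cv); (28,25,cv); (29,7,cv); (29,25,cv); (29,26,cv); (30,24,cv); (30,25,cv); (30,26,cv); result: nodes: 0:V, 2:V, 5:V, 7:V, 8:V, 9:V, 16:T, 17:V, 18:V, 19:V, 20:T, 21:T, 22:T, 23:T, 24:V, 25:V, 26:V, 27:T, 28:T, 29:T, 30:T edges: (16,5,cv); (16,8,cv); (16,9,cv); (20,0,cv); (20,17,cv); (20,19,cv); (21,7,cv); (21,17,cv); (21,18,cv); (22,9,cv); (22,18,cv); (22,19,cv); (23,17,cv); (23,18,cv); (23,19,cv); (27,0,cv); (27,24,cv); (27,26,cv); (28,5,cv); (28,24,cv); (28,25,cv); (29,7,cv); (29,25,cv); (29,26,cv); (30,24,cv); (30,25,cv); (30,26,cv)
final:
nodes: 0:V, 2:V, 5:V, 7:V, 8:V, 9:V, 16:T, 17:V, 18:V, 19:V, 20:T, 21:T, 22:T, 23:T, 24:V, 25:V, 26:V, 27:T, 28:T, 29:T, 30:T
edges: (16,5,cv); (16,8,cv); (16,9,cv); (20,0,cv); (20,17,cv); (20,19,cv); (21,7,cv); (21,17,cv); (21,18,cv); (22,9,cv); (22,18,cv); (22,19,cv); (23,17,cv); (23,18,cv); (23,19,cv); (27,0,cv); (27,24,cv); (27,26,cv); (28,5,cv); (28,24,cv); (28,25,cv); (29,7,cv); (29,25,cv); (29,26,cv); (30,24,cv); (30,25,cv); (30,26,cv)


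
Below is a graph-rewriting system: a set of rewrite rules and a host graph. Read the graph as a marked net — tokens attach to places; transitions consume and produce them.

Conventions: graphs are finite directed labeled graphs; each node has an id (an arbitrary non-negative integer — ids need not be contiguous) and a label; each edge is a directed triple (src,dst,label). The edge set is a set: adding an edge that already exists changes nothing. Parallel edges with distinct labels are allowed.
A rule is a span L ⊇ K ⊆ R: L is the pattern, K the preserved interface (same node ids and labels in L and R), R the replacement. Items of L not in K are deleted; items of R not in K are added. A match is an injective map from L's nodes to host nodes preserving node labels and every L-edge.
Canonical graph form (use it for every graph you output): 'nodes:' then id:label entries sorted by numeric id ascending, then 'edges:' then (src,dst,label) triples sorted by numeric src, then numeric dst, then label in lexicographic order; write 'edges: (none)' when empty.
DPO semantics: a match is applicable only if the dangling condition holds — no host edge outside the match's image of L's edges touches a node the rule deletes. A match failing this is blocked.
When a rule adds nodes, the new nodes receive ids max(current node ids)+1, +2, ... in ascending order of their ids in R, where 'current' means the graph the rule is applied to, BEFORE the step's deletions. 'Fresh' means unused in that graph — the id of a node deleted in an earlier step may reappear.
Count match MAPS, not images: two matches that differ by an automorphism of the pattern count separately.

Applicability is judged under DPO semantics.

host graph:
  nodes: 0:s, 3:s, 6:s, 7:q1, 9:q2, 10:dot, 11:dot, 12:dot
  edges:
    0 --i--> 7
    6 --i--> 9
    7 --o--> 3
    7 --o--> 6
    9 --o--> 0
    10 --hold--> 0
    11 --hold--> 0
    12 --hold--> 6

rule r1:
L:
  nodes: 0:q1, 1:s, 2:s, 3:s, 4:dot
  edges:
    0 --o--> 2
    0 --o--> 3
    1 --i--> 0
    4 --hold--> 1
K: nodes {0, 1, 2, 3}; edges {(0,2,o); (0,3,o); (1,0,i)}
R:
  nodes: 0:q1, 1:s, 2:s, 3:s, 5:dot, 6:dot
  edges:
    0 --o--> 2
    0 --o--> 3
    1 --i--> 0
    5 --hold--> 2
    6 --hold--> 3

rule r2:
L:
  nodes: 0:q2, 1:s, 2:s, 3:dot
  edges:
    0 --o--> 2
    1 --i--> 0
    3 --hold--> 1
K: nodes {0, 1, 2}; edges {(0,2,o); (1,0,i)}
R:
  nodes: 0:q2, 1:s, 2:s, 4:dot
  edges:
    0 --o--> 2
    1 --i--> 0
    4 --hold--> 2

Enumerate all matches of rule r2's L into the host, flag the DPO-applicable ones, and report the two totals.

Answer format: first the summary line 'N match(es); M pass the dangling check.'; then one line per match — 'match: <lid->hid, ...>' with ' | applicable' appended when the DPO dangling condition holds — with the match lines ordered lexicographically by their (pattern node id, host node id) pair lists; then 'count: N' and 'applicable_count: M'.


1 match(es); 1 pass the dangling check.
match: 0->9, 1->6, 2->0, 3->12 | applicable
count: 1
applicable_count: 1


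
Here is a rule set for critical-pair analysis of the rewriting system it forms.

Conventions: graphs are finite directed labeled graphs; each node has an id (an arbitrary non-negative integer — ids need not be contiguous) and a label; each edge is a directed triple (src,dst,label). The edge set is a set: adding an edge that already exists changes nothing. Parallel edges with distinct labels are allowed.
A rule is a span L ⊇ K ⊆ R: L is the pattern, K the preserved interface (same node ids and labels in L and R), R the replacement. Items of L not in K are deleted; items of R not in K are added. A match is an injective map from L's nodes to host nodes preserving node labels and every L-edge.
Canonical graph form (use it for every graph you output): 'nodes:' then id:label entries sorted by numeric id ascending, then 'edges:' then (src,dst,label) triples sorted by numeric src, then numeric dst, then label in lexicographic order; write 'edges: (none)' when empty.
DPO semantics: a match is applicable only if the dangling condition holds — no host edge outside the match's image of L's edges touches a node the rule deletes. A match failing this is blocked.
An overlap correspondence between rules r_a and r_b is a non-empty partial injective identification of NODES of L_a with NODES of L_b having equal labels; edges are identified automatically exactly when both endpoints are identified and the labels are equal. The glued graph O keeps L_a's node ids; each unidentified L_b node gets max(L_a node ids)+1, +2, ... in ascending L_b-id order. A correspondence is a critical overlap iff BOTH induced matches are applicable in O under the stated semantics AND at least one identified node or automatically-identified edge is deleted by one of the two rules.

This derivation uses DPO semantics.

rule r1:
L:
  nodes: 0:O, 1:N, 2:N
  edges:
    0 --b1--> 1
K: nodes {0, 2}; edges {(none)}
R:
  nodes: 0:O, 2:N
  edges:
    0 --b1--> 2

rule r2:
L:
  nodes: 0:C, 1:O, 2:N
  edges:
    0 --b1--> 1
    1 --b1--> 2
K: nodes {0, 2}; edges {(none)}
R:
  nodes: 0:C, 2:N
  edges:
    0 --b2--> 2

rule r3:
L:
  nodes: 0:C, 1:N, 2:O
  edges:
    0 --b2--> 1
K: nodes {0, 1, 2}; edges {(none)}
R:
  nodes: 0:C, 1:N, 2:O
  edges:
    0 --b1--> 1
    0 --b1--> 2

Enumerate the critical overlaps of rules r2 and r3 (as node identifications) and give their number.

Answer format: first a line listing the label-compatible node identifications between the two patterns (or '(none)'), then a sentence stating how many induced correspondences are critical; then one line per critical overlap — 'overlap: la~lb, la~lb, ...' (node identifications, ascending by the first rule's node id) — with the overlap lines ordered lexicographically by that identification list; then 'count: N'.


label-compatible node identifications between L(r2) and L(r3): 0~0, 1~2, 2~1
4 of the induced correspondences are critical overlaps of r2 and r3.
overlap: 0~0, 1~2
overlap: 0~0, 1~2, 2~1
overlap: 1~2
overlap: 1~2, 2~1
count: 4


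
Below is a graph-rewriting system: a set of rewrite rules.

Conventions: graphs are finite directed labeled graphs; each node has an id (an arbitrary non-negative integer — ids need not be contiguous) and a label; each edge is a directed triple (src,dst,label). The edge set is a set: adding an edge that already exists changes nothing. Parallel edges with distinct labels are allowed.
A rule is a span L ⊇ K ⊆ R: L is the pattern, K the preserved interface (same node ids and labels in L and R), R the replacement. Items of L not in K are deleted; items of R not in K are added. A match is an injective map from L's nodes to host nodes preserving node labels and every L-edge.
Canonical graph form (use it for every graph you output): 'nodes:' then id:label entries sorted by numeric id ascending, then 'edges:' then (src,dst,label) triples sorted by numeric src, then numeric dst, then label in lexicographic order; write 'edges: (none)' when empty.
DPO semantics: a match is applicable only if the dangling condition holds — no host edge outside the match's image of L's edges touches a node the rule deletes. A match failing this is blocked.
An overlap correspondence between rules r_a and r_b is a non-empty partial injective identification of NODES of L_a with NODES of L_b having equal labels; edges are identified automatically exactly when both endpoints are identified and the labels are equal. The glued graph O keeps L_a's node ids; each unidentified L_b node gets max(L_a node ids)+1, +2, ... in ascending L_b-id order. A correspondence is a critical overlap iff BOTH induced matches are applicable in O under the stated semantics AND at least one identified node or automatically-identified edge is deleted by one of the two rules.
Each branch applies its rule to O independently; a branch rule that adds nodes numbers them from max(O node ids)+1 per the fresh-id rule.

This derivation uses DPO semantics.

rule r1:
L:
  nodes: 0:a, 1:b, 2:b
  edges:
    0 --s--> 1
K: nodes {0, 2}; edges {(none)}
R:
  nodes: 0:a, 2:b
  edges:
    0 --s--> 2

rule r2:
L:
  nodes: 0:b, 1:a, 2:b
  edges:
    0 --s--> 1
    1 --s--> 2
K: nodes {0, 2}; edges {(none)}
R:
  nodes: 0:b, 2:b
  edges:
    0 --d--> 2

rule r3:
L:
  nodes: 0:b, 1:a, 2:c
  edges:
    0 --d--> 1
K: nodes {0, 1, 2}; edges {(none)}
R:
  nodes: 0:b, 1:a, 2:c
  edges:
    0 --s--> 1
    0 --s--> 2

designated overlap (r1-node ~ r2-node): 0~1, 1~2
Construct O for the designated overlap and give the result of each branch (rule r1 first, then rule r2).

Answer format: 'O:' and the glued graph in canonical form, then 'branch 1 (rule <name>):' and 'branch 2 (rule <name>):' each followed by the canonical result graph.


O:
nodes: 0:a, 1:b, 2:b, 3:b
edges: (0,1,s); (3,0,s)
branch 1 (rule r1):
nodes: 0:a, 2:b, 3:b
edges: (0,2,s); (3,0,s)
branch 2 (rule r2):
nodes: 1:b, 2:b, 3:b
edges: (3,1,d)


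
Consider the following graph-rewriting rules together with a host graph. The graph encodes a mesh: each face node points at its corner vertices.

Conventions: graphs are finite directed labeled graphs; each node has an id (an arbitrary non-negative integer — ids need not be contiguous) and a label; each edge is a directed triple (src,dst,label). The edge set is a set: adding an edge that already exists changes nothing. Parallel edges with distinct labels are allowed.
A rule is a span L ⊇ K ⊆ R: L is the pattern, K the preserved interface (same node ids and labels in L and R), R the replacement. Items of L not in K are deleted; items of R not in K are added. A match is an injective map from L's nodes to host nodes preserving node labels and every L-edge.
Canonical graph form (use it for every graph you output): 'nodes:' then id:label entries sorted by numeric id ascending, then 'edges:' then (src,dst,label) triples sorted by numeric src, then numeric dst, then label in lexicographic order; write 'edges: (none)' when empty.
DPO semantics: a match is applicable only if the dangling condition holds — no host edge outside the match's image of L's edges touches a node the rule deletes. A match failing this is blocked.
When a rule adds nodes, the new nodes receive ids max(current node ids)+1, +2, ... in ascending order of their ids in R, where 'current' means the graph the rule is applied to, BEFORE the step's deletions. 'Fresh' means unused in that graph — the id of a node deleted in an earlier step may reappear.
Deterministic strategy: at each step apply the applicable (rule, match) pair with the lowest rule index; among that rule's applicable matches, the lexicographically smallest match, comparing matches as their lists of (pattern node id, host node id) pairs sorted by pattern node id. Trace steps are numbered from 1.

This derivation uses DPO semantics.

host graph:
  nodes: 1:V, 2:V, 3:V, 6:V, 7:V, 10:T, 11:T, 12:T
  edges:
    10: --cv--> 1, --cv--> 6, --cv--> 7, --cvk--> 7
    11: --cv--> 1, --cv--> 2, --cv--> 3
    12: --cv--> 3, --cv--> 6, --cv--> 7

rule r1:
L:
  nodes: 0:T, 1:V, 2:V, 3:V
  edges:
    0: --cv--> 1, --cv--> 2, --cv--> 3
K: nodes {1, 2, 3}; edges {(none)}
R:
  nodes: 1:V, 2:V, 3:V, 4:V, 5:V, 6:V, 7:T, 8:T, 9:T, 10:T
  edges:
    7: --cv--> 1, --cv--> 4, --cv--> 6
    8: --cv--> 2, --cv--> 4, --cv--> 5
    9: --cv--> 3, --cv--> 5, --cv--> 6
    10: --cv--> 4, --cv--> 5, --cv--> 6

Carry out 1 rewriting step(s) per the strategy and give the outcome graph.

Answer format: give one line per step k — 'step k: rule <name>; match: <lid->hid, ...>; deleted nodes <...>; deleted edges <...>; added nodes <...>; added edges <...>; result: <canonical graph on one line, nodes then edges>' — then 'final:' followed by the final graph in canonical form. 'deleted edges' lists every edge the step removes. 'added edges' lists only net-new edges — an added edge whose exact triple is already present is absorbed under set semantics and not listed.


step 1: rule r1; match: 0->11, 1->1, 2->2, 3->3; deleted nodes 11; deleted edges (11,1,cv); (11,2,cv); (11,3,cv); added nodes 13, 14, 15, 16, 17, 18, 19; added edges (16,1,cv); (16,13,cv); (16,15,cv); (17,2,cv); (17,13,cv); (17,14,cv); (18,3,cv); (18,14,cv); (18,15,cv); (19,13,cv); (19,14,cv); (19,15,cv); result: nodes: 1:V, 2:V, 3:V, 6:V, 7:V, 10:T, 12:T, 13:V, 14:V, 15:V, 16:T, 17:T, 18:T, 19:T edges: (10,1,cv); (10,6,cv); (10,7,cv); (10,7,cvk); (12,3,cv); (12,6,cv); (12,7,cv); (16,1,cv); (16,13,cv); (16,15,cv); (17,2,cv); (17,13,cv); (17,14,cv); (18,3,cv); (18,14,cv); (18,15,cv); (19,13,cv); (19,14,cv); (19,15,cv)
final:
nodes: 1:V, 2:V, 3:V, 6:V, 7:V, 10:T, 12:T, 13:V, 14:V, 15:V, 16:T, 17:T, 18:T, 19:T
edges: (10,1,cv); (10,6,cv); (10,7,cv); (10,7,cvk); (12,3,cv); (12,6,cv); (12,7,cv); (16,1,cv); (16,13,cv); (16,15,cv); (17,2,cv); (17,13,cv); (17,14,cv); (18,3,cv); (18,14,cv); (18,15,cv); (19,13,cv); (19,14,cv); (19,15,cv)
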